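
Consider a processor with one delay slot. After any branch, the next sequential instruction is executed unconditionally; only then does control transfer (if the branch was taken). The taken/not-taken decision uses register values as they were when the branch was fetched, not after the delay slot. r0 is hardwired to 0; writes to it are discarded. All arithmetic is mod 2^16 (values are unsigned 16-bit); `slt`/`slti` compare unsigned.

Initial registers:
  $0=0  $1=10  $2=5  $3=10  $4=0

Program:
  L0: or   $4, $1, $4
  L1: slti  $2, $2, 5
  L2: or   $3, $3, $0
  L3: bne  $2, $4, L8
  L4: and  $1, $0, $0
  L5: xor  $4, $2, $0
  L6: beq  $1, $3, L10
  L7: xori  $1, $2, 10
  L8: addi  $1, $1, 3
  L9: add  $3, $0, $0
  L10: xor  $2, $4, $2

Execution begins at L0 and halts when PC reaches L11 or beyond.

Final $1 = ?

PC=0  or   $4, $1, $4        | $0=0 $1=10 $2=5 $3=10 $4=10
PC=1  slti  $2, $2, 5        | $0=0 $1=10 $2=0 $3=10 $4=10
PC=2  or   $3, $3, $0        | $0=0 $1=10 $2=0 $3=10 $4=10
PC=3  bne  $2, $4, L8        | $0=0 $1=10 $2=0 $3=10 $4=10  [TAKEN]
PC=4  and  $1, $0, $0        | $0=0 $1=0 $2=0 $3=10 $4=10
PC=8  addi  $1, $1, 3        | $0=0 $1=3 $2=0 $3=10 $4=10
PC=9  add  $3, $0, $0        | $0=0 $1=3 $2=0 $3=0 $4=10
PC=10 xor  $2, $4, $2        | $0=0 $1=3 $2=10 $3=0 $4=10

3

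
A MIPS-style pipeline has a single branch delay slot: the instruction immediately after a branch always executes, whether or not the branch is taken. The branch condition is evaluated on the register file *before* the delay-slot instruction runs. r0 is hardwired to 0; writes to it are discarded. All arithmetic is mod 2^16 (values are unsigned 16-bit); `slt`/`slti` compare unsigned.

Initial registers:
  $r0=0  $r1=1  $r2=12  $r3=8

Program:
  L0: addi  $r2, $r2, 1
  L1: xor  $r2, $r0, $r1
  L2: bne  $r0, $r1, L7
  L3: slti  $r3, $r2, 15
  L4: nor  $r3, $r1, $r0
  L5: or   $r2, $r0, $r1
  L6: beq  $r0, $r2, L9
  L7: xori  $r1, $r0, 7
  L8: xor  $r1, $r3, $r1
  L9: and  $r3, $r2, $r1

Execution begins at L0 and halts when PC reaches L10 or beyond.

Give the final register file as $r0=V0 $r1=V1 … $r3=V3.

$r0=0 $r1=6 $r2=1 $r3=0

PC=0  addi  $r2, $r2, 1      | $r0=0 $r1=1 $r2=13 $r3=8
PC=1  xor  $r2, $r0, $r1     | $r0=0 $r1=1 $r2=1 $r3=8
PC=2  bne  $r0, $r1, L7      | $r0=0 $r1=1 $r2=1 $r3=8  [TAKEN]
PC=3  slti  $r3, $r2, 15     | $r0=0 $r1=1 $r2=1 $r3=1
PC=7  xori  $r1, $r0, 7      | $r0=0 $r1=7 $r2=1 $r3=1
PC=8  xor  $r1, $r3, $r1     | $r0=0 $r1=6 $r2=1 $r3=1
PC=9  and  $r3, $r2, $r1     | $r0=0 $r1=6 $r2=1 $r3=0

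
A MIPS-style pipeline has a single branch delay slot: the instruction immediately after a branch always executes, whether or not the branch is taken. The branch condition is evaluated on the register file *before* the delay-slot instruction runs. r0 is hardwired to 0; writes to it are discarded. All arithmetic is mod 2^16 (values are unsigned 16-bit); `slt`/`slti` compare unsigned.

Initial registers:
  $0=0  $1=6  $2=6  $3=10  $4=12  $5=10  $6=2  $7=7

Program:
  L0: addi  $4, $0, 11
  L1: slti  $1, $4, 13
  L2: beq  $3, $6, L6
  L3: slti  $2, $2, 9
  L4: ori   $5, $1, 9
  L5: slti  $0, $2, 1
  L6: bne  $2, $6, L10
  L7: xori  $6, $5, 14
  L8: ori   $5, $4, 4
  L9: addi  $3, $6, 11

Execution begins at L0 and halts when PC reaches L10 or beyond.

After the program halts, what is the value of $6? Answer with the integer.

  step pc=0: addi  $4, $0, 11  regs=(0,6,6,10,11,10,2,7)
  step pc=1: slti  $1, $4, 13  regs=(0,1,6,10,11,10,2,7)
  step pc=2: beq  $3, $6, L6  cond=F  regs=(0,1,6,10,11,10,2,7)
  step pc=3: slti  $2, $2, 9  regs=(0,1,1,10,11,10,2,7)
  step pc=4: ori   $5, $1, 9  regs=(0,1,1,10,11,9,2,7)
  step pc=5: slti  $0, $2, 1  regs=(0,1,1,10,11,9,2,7)
  step pc=6: bne  $2, $6, L10  cond=T  regs=(0,1,1,10,11,9,2,7)
  step pc=7: xori  $6, $5, 14  regs=(0,1,1,10,11,9,7,7)

7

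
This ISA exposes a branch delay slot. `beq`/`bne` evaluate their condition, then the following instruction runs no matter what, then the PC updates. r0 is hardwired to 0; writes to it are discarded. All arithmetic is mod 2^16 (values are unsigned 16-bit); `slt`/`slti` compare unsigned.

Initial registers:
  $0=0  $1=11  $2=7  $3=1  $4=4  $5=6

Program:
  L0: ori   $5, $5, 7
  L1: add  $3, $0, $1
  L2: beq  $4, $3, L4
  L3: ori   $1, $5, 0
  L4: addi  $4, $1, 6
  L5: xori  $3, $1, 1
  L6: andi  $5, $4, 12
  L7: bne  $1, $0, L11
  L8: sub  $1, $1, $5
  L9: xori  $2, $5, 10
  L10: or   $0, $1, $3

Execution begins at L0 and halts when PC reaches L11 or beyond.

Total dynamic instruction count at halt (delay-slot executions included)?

9

PC=0  ori   $5, $5, 7        | $0=0 $1=11 $2=7 $3=1 $4=4 $5=7
PC=1  add  $3, $0, $1        | $0=0 $1=11 $2=7 $3=11 $4=4 $5=7
PC=2  beq  $4, $3, L4        | $0=0 $1=11 $2=7 $3=11 $4=4 $5=7  [not taken]
PC=3  ori   $1, $5, 0        | $0=0 $1=7 $2=7 $3=11 $4=4 $5=7
PC=4  addi  $4, $1, 6        | $0=0 $1=7 $2=7 $3=11 $4=13 $5=7
PC=5  xori  $3, $1, 1        | $0=0 $1=7 $2=7 $3=6 $4=13 $5=7
PC=6  andi  $5, $4, 12       | $0=0 $1=7 $2=7 $3=6 $4=13 $5=12
PC=7  bne  $1, $0, L11       | $0=0 $1=7 $2=7 $3=6 $4=13 $5=12  [TAKEN]
PC=8  sub  $1, $1, $5        | $0=0 $1=65531 $2=7 $3=6 $4=13 $5=12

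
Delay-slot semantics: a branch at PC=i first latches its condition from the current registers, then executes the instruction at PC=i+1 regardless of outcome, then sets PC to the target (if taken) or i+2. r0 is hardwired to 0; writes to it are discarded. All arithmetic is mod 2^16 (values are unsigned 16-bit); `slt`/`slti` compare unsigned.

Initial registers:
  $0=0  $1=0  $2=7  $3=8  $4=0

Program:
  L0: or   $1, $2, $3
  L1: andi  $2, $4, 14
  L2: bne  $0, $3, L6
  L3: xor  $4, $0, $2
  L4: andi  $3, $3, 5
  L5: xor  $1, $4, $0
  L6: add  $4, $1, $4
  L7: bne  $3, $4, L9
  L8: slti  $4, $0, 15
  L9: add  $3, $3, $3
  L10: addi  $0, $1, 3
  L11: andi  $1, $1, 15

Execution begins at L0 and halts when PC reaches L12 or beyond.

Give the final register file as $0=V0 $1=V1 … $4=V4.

[0] or   $1, $2, $3  →  {$0:0, $1:15, $2:7, $3:8, $4:0}
[1] andi  $2, $4, 14  →  {$0:0, $1:15, $2:0, $3:8, $4:0}
[2] bne  $0, $3, L6  →  {$0:0, $1:15, $2:0, $3:8, $4:0}  ⟨branch taken⟩
[3] xor  $4, $0, $2  →  {$0:0, $1:15, $2:0, $3:8, $4:0}
[6] add  $4, $1, $4  →  {$0:0, $1:15, $2:0, $3:8, $4:15}
[7] bne  $3, $4, L9  →  {$0:0, $1:15, $2:0, $3:8, $4:15}  ⟨branch taken⟩
[8] slti  $4, $0, 15  →  {$0:0, $1:15, $2:0, $3:8, $4:1}
[9] add  $3, $3, $3  →  {$0:0, $1:15, $2:0, $3:16, $4:1}
[10] addi  $0, $1, 3  →  {$0:0, $1:15, $2:0, $3:16, $4:1}
[11] andi  $1, $1, 15  →  {$0:0, $1:15, $2:0, $3:16, $4:1}

$0=0 $1=15 $2=0 $3=16 $4=1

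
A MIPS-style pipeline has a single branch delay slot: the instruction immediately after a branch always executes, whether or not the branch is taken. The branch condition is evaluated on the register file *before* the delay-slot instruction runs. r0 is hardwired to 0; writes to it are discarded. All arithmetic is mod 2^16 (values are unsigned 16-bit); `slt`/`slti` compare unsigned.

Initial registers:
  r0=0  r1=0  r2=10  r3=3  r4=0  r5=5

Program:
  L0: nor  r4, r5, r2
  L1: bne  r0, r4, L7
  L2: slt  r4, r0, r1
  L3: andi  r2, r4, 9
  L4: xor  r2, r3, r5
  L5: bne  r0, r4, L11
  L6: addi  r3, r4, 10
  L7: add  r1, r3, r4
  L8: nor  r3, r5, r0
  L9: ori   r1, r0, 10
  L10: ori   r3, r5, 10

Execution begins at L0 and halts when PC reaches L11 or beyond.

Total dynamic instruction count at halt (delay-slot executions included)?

7

PC=0  nor  r4, r5, r2        | r0=0 r1=0 r2=10 r3=3 r4=65520 r5=5
PC=1  bne  r0, r4, L7        | r0=0 r1=0 r2=10 r3=3 r4=65520 r5=5  [TAKEN]
PC=2  slt  r4, r0, r1        | r0=0 r1=0 r2=10 r3=3 r4=0 r5=5
PC=7  add  r1, r3, r4        | r0=0 r1=3 r2=10 r3=3 r4=0 r5=5
PC=8  nor  r3, r5, r0        | r0=0 r1=3 r2=10 r3=65530 r4=0 r5=5
PC=9  ori   r1, r0, 10       | r0=0 r1=10 r2=10 r3=65530 r4=0 r5=5
PC=10 ori   r3, r5, 10       | r0=0 r1=10 r2=10 r3=15 r4=0 r5=5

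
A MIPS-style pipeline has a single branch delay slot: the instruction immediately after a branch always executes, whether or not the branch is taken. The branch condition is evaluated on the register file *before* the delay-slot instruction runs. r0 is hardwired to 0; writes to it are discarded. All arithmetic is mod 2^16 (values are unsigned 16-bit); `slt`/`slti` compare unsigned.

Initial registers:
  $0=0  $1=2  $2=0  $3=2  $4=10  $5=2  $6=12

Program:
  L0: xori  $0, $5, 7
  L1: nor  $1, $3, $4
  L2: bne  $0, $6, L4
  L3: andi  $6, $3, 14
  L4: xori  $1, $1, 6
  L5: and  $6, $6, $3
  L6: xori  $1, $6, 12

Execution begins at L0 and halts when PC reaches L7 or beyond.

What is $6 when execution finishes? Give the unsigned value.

2

PC=0  xori  $0, $5, 7        | $0=0 $1=2 $2=0 $3=2 $4=10 $5=2 $6=12
PC=1  nor  $1, $3, $4        | $0=0 $1=65525 $2=0 $3=2 $4=10 $5=2 $6=12
PC=2  bne  $0, $6, L4        | $0=0 $1=65525 $2=0 $3=2 $4=10 $5=2 $6=12  [TAKEN]
PC=3  andi  $6, $3, 14       | $0=0 $1=65525 $2=0 $3=2 $4=10 $5=2 $6=2
PC=4  xori  $1, $1, 6        | $0=0 $1=65523 $2=0 $3=2 $4=10 $5=2 $6=2
PC=5  and  $6, $6, $3        | $0=0 $1=65523 $2=0 $3=2 $4=10 $5=2 $6=2
PC=6  xori  $1, $6, 12       | $0=0 $1=14 $2=0 $3=2 $4=10 $5=2 $6=2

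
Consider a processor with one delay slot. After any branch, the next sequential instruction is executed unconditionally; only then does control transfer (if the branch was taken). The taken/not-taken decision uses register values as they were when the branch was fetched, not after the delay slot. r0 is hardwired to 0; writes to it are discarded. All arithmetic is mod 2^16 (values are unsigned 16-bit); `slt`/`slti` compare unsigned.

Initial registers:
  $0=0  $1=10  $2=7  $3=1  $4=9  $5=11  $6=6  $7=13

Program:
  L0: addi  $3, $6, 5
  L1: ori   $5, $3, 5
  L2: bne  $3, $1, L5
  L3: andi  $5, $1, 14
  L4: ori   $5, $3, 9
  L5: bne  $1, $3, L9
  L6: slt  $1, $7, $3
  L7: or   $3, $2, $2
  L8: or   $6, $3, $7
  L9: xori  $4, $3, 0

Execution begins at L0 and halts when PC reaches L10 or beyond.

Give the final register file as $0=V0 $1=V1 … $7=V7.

$0=0 $1=0 $2=7 $3=11 $4=11 $5=10 $6=6 $7=13

PC=0  addi  $3, $6, 5        | $0=0 $1=10 $2=7 $3=11 $4=9 $5=11 $6=6 $7=13
PC=1  ori   $5, $3, 5        | $0=0 $1=10 $2=7 $3=11 $4=9 $5=15 $6=6 $7=13
PC=2  bne  $3, $1, L5        | $0=0 $1=10 $2=7 $3=11 $4=9 $5=15 $6=6 $7=13  [TAKEN]
PC=3  andi  $5, $1, 14       | $0=0 $1=10 $2=7 $3=11 $4=9 $5=10 $6=6 $7=13
PC=5  bne  $1, $3, L9        | $0=0 $1=10 $2=7 $3=11 $4=9 $5=10 $6=6 $7=13  [TAKEN]
PC=6  slt  $1, $7, $3        | $0=0 $1=0 $2=7 $3=11 $4=9 $5=10 $6=6 $7=13
PC=9  xori  $4, $3, 0        | $0=0 $1=0 $2=7 $3=11 $4=11 $5=10 $6=6 $7=13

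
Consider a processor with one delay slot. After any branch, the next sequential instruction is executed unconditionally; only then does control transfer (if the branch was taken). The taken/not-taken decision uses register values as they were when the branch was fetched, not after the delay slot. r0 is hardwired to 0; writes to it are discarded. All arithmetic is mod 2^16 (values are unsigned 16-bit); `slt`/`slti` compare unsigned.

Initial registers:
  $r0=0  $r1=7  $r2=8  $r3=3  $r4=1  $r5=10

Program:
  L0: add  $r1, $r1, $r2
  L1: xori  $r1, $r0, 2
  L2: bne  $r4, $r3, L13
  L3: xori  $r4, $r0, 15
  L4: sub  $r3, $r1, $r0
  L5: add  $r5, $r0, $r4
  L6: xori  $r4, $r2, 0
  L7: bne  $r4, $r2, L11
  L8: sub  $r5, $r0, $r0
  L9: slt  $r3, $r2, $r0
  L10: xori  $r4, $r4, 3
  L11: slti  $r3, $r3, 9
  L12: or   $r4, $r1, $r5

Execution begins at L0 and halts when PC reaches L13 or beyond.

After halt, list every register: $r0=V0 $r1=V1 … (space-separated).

PC=0  add  $r1, $r1, $r2     | $r0=0 $r1=15 $r2=8 $r3=3 $r4=1 $r5=10
PC=1  xori  $r1, $r0, 2      | $r0=0 $r1=2 $r2=8 $r3=3 $r4=1 $r5=10
PC=2  bne  $r4, $r3, L13     | $r0=0 $r1=2 $r2=8 $r3=3 $r4=1 $r5=10  [TAKEN]
PC=3  xori  $r4, $r0, 15     | $r0=0 $r1=2 $r2=8 $r3=3 $r4=15 $r5=10

$r0=0 $r1=2 $r2=8 $r3=3 $r4=15 $r5=10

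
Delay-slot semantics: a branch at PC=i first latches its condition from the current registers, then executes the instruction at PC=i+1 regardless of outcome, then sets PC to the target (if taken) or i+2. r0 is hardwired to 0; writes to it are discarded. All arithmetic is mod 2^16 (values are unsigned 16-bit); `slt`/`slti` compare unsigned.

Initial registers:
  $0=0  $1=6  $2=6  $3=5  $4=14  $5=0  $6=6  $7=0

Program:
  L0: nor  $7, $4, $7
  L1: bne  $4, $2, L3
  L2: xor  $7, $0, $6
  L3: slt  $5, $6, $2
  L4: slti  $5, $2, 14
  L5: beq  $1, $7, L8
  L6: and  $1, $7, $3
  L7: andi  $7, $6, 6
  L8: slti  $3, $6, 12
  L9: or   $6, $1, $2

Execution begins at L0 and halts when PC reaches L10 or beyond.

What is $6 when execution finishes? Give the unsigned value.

PC=0  nor  $7, $4, $7        | $0=0 $1=6 $2=6 $3=5 $4=14 $5=0 $6=6 $7=65521
PC=1  bne  $4, $2, L3        | $0=0 $1=6 $2=6 $3=5 $4=14 $5=0 $6=6 $7=65521  [TAKEN]
PC=2  xor  $7, $0, $6        | $0=0 $1=6 $2=6 $3=5 $4=14 $5=0 $6=6 $7=6
PC=3  slt  $5, $6, $2        | $0=0 $1=6 $2=6 $3=5 $4=14 $5=0 $6=6 $7=6
PC=4  slti  $5, $2, 14       | $0=0 $1=6 $2=6 $3=5 $4=14 $5=1 $6=6 $7=6
PC=5  beq  $1, $7, L8        | $0=0 $1=6 $2=6 $3=5 $4=14 $5=1 $6=6 $7=6  [TAKEN]
PC=6  and  $1, $7, $3        | $0=0 $1=4 $2=6 $3=5 $4=14 $5=1 $6=6 $7=6
PC=8  slti  $3, $6, 12       | $0=0 $1=4 $2=6 $3=1 $4=14 $5=1 $6=6 $7=6
PC=9  or   $6, $1, $2        | $0=0 $1=4 $2=6 $3=1 $4=14 $5=1 $6=6 $7=6

6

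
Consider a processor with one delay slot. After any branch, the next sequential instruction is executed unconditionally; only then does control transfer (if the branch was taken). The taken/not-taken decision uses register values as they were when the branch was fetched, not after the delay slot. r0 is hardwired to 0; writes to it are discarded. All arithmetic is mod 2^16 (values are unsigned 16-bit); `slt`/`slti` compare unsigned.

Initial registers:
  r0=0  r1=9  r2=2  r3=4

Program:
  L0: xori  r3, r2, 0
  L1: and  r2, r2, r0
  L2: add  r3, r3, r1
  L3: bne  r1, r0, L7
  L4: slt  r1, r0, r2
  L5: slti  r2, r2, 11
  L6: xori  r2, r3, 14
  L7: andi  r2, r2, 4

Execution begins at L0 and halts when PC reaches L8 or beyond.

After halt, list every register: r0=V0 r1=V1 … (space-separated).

r0=0 r1=0 r2=0 r3=11

#0 xori  r3, r2, 0 ; 0/9/2/2
#1 and  r2, r2, r0 ; 0/9/0/2
#2 add  r3, r3, r1 ; 0/9/0/11
#3 bne  r1, r0, L7 ; 0/9/0/11 ; →target
#4 slt  r1, r0, r2 ; 0/0/0/11
#7 andi  r2, r2, 4 ; 0/0/0/11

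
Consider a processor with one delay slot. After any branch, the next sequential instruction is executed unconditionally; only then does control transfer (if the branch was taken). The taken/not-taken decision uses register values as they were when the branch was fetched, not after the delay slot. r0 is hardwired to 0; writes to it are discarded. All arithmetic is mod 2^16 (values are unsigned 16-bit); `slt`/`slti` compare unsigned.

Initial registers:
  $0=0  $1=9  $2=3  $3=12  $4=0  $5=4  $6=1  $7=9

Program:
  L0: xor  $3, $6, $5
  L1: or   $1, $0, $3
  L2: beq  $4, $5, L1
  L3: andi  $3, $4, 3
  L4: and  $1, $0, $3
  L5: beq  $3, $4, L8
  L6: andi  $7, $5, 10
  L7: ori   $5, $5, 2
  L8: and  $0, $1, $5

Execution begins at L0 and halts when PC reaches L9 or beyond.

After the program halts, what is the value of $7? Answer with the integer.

  step pc=0: xor  $3, $6, $5  regs=(0,9,3,5,0,4,1,9)
  step pc=1: or   $1, $0, $3  regs=(0,5,3,5,0,4,1,9)
  step pc=2: beq  $4, $5, L1  cond=F  regs=(0,5,3,5,0,4,1,9)
  step pc=3: andi  $3, $4, 3  regs=(0,5,3,0,0,4,1,9)
  step pc=4: and  $1, $0, $3  regs=(0,0,3,0,0,4,1,9)
  step pc=5: beq  $3, $4, L8  cond=T  regs=(0,0,3,0,0,4,1,9)
  step pc=6: andi  $7, $5, 10  regs=(0,0,3,0,0,4,1,0)
  step pc=8: and  $0, $1, $5  regs=(0,0,3,0,0,4,1,0)

0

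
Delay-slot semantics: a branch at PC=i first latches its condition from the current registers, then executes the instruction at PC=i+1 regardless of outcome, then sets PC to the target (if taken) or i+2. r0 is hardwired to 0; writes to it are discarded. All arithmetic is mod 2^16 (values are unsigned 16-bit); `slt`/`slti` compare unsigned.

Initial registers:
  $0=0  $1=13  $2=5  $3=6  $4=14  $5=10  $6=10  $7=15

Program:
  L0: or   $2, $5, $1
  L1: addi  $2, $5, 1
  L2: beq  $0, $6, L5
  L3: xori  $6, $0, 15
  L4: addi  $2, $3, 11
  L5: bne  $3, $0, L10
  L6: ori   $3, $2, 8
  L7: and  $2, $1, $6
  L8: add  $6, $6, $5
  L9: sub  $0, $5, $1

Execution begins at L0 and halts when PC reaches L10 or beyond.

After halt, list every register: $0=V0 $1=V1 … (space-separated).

[0] or   $2, $5, $1  →  {$0:0, $1:13, $2:15, $3:6, $4:14, $5:10, $6:10, $7:15}
[1] addi  $2, $5, 1  →  {$0:0, $1:13, $2:11, $3:6, $4:14, $5:10, $6:10, $7:15}
[2] beq  $0, $6, L5  →  {$0:0, $1:13, $2:11, $3:6, $4:14, $5:10, $6:10, $7:15}  ⟨branch fallthrough⟩
[3] xori  $6, $0, 15  →  {$0:0, $1:13, $2:11, $3:6, $4:14, $5:10, $6:15, $7:15}
[4] addi  $2, $3, 11  →  {$0:0, $1:13, $2:17, $3:6, $4:14, $5:10, $6:15, $7:15}
[5] bne  $3, $0, L10  →  {$0:0, $1:13, $2:17, $3:6, $4:14, $5:10, $6:15, $7:15}  ⟨branch taken⟩
[6] ori   $3, $2, 8  →  {$0:0, $1:13, $2:17, $3:25, $4:14, $5:10, $6:15, $7:15}

$0=0 $1=13 $2=17 $3=25 $4=14 $5=10 $6=15 $7=15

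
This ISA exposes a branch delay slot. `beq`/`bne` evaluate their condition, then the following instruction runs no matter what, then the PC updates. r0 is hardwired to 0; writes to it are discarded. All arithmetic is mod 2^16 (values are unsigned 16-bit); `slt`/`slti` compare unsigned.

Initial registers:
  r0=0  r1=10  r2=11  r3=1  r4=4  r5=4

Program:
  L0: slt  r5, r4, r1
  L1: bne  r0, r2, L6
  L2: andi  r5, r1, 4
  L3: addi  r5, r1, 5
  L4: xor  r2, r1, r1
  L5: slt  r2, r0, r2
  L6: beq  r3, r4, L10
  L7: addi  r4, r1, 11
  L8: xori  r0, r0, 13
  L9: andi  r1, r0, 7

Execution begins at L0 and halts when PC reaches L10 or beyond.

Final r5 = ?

  step pc=0: slt  r5, r4, r1  regs=(0,10,11,1,4,1)
  step pc=1: bne  r0, r2, L6  cond=T  regs=(0,10,11,1,4,1)
  step pc=2: andi  r5, r1, 4  regs=(0,10,11,1,4,0)
  step pc=6: beq  r3, r4, L10  cond=F  regs=(0,10,11,1,4,0)
  step pc=7: addi  r4, r1, 11  regs=(0,10,11,1,21,0)
  step pc=8: xori  r0, r0, 13  regs=(0,10,11,1,21,0)
  step pc=9: andi  r1, r0, 7  regs=(0,0,11,1,21,0)

0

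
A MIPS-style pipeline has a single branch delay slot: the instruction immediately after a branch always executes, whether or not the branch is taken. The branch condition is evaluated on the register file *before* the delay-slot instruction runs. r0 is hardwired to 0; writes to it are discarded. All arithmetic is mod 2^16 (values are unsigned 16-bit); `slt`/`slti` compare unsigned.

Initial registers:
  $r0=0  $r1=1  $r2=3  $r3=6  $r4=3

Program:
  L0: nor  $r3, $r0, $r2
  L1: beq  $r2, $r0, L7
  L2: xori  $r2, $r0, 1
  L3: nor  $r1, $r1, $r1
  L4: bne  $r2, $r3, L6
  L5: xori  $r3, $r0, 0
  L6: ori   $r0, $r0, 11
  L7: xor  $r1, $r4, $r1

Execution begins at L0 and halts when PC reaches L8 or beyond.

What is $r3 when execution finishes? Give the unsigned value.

0

PC=0  nor  $r3, $r0, $r2     | $r0=0 $r1=1 $r2=3 $r3=65532 $r4=3
PC=1  beq  $r2, $r0, L7      | $r0=0 $r1=1 $r2=3 $r3=65532 $r4=3  [not taken]
PC=2  xori  $r2, $r0, 1      | $r0=0 $r1=1 $r2=1 $r3=65532 $r4=3
PC=3  nor  $r1, $r1, $r1     | $r0=0 $r1=65534 $r2=1 $r3=65532 $r4=3
PC=4  bne  $r2, $r3, L6      | $r0=0 $r1=65534 $r2=1 $r3=65532 $r4=3  [TAKEN]
PC=5  xori  $r3, $r0, 0      | $r0=0 $r1=65534 $r2=1 $r3=0 $r4=3
PC=6  ori   $r0, $r0, 11     | $r0=0 $r1=65534 $r2=1 $r3=0 $r4=3
PC=7  xor  $r1, $r4, $r1     | $r0=0 $r1=65533 $r2=1 $r3=0 $r4=3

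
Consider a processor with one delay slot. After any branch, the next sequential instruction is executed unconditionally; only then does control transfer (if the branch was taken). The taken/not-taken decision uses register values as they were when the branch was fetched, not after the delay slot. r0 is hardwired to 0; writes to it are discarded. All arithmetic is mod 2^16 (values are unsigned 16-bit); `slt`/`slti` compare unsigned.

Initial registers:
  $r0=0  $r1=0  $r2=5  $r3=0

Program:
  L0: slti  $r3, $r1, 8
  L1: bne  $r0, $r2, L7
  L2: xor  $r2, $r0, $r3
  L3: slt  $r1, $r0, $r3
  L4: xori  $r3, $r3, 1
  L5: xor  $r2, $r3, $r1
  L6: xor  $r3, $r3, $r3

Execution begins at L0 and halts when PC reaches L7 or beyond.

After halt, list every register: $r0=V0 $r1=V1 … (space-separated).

$r0=0 $r1=0 $r2=1 $r3=1

[0] slti  $r3, $r1, 8  →  {$r0:0, $r1:0, $r2:5, $r3:1}
[1] bne  $r0, $r2, L7  →  {$r0:0, $r1:0, $r2:5, $r3:1}  ⟨branch taken⟩
[2] xor  $r2, $r0, $r3  →  {$r0:0, $r1:0, $r2:1, $r3:1}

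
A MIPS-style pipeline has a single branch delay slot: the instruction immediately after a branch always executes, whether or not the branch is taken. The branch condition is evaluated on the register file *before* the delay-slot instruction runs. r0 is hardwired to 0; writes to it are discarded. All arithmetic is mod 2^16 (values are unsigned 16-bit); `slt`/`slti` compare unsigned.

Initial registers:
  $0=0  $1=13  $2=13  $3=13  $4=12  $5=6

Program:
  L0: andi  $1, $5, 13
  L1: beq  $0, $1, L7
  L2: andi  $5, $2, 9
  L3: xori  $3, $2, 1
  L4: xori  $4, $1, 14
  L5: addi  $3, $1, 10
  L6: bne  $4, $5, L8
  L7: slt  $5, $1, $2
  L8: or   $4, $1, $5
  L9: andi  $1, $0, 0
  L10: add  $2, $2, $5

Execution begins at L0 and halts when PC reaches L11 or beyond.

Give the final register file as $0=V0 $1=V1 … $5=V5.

$0=0 $1=0 $2=14 $3=14 $4=5 $5=1

PC=0  andi  $1, $5, 13       | $0=0 $1=4 $2=13 $3=13 $4=12 $5=6
PC=1  beq  $0, $1, L7        | $0=0 $1=4 $2=13 $3=13 $4=12 $5=6  [not taken]
PC=2  andi  $5, $2, 9        | $0=0 $1=4 $2=13 $3=13 $4=12 $5=9
PC=3  xori  $3, $2, 1        | $0=0 $1=4 $2=13 $3=12 $4=12 $5=9
PC=4  xori  $4, $1, 14       | $0=0 $1=4 $2=13 $3=12 $4=10 $5=9
PC=5  addi  $3, $1, 10       | $0=0 $1=4 $2=13 $3=14 $4=10 $5=9
PC=6  bne  $4, $5, L8        | $0=0 $1=4 $2=13 $3=14 $4=10 $5=9  [TAKEN]
PC=7  slt  $5, $1, $2        | $0=0 $1=4 $2=13 $3=14 $4=10 $5=1
PC=8  or   $4, $1, $5        | $0=0 $1=4 $2=13 $3=14 $4=5 $5=1
PC=9  andi  $1, $0, 0        | $0=0 $1=0 $2=13 $3=14 $4=5 $5=1
PC=10 add  $2, $2, $5        | $0=0 $1=0 $2=14 $3=14 $4=5 $5=1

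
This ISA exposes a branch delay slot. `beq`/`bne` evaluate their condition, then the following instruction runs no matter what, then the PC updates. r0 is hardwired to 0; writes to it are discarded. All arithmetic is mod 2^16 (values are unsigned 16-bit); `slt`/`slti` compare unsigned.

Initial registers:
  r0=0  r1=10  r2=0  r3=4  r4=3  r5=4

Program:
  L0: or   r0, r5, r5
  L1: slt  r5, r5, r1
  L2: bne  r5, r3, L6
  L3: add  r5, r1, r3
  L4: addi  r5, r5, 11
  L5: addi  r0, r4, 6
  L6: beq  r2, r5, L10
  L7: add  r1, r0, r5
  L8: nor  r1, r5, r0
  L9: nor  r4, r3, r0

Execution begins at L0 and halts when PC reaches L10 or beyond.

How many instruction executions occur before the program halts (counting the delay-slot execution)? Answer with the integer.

8

[0] or   r0, r5, r5  →  {r0:0, r1:10, r2:0, r3:4, r4:3, r5:4}
[1] slt  r5, r5, r1  →  {r0:0, r1:10, r2:0, r3:4, r4:3, r5:1}
[2] bne  r5, r3, L6  →  {r0:0, r1:10, r2:0, r3:4, r4:3, r5:1}  ⟨branch taken⟩
[3] add  r5, r1, r3  →  {r0:0, r1:10, r2:0, r3:4, r4:3, r5:14}
[6] beq  r2, r5, L10  →  {r0:0, r1:10, r2:0, r3:4, r4:3, r5:14}  ⟨branch fallthrough⟩
[7] add  r1, r0, r5  →  {r0:0, r1:14, r2:0, r3:4, r4:3, r5:14}
[8] nor  r1, r5, r0  →  {r0:0, r1:65521, r2:0, r3:4, r4:3, r5:14}
[9] nor  r4, r3, r0  →  {r0:0, r1:65521, r2:0, r3:4, r4:65531, r5:14}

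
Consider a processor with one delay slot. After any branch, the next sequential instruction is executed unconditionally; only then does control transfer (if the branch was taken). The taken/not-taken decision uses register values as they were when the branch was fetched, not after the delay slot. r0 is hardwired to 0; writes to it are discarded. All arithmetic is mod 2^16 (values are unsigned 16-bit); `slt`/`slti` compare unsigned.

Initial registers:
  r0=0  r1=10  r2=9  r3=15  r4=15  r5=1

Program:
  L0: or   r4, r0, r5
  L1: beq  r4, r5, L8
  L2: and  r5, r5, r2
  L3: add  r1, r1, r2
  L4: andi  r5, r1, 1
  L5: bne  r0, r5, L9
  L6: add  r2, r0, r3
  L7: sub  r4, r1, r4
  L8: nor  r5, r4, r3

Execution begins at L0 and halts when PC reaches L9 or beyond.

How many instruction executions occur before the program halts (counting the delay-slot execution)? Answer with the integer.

4

PC=0  or   r4, r0, r5        | r0=0 r1=10 r2=9 r3=15 r4=1 r5=1
PC=1  beq  r4, r5, L8        | r0=0 r1=10 r2=9 r3=15 r4=1 r5=1  [TAKEN]
PC=2  and  r5, r5, r2        | r0=0 r1=10 r2=9 r3=15 r4=1 r5=1
PC=8  nor  r5, r4, r3        | r0=0 r1=10 r2=9 r3=15 r4=1 r5=65520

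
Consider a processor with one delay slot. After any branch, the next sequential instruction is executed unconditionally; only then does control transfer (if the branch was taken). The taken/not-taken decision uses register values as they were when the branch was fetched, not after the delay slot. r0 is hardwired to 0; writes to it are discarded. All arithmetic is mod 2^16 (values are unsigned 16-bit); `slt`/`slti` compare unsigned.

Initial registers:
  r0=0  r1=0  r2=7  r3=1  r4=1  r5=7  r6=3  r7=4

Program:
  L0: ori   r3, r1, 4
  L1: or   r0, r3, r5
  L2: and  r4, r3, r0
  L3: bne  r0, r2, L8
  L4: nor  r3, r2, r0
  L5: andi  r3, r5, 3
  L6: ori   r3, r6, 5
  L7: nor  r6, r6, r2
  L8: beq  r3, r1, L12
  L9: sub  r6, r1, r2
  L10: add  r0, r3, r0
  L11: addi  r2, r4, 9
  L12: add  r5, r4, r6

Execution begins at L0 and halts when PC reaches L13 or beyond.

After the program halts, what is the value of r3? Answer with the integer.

65528

#0 ori   r3, r1, 4 ; 0/0/7/4/1/7/3/4
#1 or   r0, r3, r5 ; 0/0/7/4/1/7/3/4
#2 and  r4, r3, r0 ; 0/0/7/4/0/7/3/4
#3 bne  r0, r2, L8 ; 0/0/7/4/0/7/3/4 ; →target
#4 nor  r3, r2, r0 ; 0/0/7/65528/0/7/3/4
#8 beq  r3, r1, L12 ; 0/0/7/65528/0/7/3/4 ; →fallthru
#9 sub  r6, r1, r2 ; 0/0/7/65528/0/7/65529/4
#10 add  r0, r3, r0 ; 0/0/7/65528/0/7/65529/4
#11 addi  r2, r4, 9 ; 0/0/9/65528/0/7/65529/4
#12 add  r5, r4, r6 ; 0/0/9/65528/0/65529/65529/4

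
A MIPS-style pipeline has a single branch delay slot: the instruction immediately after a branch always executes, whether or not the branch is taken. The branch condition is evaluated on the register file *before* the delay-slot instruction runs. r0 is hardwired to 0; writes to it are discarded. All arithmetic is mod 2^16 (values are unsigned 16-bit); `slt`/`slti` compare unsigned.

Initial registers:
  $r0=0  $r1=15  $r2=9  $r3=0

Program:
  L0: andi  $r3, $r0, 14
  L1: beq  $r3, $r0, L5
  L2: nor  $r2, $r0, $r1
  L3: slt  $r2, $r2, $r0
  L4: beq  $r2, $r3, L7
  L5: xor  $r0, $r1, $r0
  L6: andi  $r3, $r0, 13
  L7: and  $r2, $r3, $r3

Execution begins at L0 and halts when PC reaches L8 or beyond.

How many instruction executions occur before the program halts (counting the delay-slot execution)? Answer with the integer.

6

#0 andi  $r3, $r0, 14 ; 0/15/9/0
#1 beq  $r3, $r0, L5 ; 0/15/9/0 ; →target
#2 nor  $r2, $r0, $r1 ; 0/15/65520/0
#5 xor  $r0, $r1, $r0 ; 0/15/65520/0
#6 andi  $r3, $r0, 13 ; 0/15/65520/0
#7 and  $r2, $r3, $r3 ; 0/15/0/0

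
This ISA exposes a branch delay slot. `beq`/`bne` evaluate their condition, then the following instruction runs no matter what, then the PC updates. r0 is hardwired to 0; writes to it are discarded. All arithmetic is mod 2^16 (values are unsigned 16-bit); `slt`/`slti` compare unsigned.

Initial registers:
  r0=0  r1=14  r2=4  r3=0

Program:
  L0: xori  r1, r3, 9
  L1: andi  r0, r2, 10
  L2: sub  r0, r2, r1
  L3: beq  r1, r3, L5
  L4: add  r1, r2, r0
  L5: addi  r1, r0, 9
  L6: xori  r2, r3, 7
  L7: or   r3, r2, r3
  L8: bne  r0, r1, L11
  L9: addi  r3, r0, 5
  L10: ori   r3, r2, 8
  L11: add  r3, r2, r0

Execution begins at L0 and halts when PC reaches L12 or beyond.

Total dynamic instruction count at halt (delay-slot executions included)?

11

  step pc=0: xori  r1, r3, 9  regs=(0,9,4,0)
  step pc=1: andi  r0, r2, 10  regs=(0,9,4,0)
  step pc=2: sub  r0, r2, r1  regs=(0,9,4,0)
  step pc=3: beq  r1, r3, L5  cond=F  regs=(0,9,4,0)
  step pc=4: add  r1, r2, r0  regs=(0,4,4,0)
  step pc=5: addi  r1, r0, 9  regs=(0,9,4,0)
  step pc=6: xori  r2, r3, 7  regs=(0,9,7,0)
  step pc=7: or   r3, r2, r3  regs=(0,9,7,7)
  step pc=8: bne  r0, r1, L11  cond=T  regs=(0,9,7,7)
  step pc=9: addi  r3, r0, 5  regs=(0,9,7,5)
  step pc=11: add  r3, r2, r0  regs=(0,9,7,7)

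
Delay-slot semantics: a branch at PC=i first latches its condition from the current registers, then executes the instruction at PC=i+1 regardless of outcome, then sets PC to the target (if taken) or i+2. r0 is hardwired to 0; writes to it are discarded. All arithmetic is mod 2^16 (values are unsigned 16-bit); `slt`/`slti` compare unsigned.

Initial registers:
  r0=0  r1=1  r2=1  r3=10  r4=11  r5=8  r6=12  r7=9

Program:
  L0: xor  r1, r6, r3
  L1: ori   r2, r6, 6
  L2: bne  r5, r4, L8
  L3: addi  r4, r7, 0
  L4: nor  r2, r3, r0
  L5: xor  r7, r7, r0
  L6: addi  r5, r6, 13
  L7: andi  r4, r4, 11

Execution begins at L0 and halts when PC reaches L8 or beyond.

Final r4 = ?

  step pc=0: xor  r1, r6, r3  regs=(0,6,1,10,11,8,12,9)
  step pc=1: ori   r2, r6, 6  regs=(0,6,14,10,11,8,12,9)
  step pc=2: bne  r5, r4, L8  cond=T  regs=(0,6,14,10,11,8,12,9)
  step pc=3: addi  r4, r7, 0  regs=(0,6,14,10,9,8,12,9)

9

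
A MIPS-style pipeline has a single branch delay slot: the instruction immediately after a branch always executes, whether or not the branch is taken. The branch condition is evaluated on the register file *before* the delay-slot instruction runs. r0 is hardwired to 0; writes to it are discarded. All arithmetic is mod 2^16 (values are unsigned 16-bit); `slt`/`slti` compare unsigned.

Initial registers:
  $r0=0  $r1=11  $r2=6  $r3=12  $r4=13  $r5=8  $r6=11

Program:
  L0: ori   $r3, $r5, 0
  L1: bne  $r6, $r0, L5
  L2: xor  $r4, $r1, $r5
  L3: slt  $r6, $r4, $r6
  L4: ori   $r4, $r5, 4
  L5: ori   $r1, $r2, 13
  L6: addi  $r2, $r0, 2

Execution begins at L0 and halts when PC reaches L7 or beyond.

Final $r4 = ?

3

#0 ori   $r3, $r5, 0 ; 0/11/6/8/13/8/11
#1 bne  $r6, $r0, L5 ; 0/11/6/8/13/8/11 ; →target
#2 xor  $r4, $r1, $r5 ; 0/11/6/8/3/8/11
#5 ori   $r1, $r2, 13 ; 0/15/6/8/3/8/11
#6 addi  $r2, $r0, 2 ; 0/15/2/8/3/8/11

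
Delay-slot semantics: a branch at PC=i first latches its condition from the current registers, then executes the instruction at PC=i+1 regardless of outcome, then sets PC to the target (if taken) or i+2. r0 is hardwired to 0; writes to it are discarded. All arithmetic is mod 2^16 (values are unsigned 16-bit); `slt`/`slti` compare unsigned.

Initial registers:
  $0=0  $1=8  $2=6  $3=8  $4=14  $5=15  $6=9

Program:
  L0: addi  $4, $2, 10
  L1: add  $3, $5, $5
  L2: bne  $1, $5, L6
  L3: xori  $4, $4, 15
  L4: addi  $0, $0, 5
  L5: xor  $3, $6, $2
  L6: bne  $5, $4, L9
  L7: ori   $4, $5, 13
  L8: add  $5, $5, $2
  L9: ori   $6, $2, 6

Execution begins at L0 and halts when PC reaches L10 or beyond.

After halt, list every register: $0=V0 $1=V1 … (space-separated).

$0=0 $1=8 $2=6 $3=30 $4=15 $5=15 $6=6

PC=0  addi  $4, $2, 10       | $0=0 $1=8 $2=6 $3=8 $4=16 $5=15 $6=9
PC=1  add  $3, $5, $5        | $0=0 $1=8 $2=6 $3=30 $4=16 $5=15 $6=9
PC=2  bne  $1, $5, L6        | $0=0 $1=8 $2=6 $3=30 $4=16 $5=15 $6=9  [TAKEN]
PC=3  xori  $4, $4, 15       | $0=0 $1=8 $2=6 $3=30 $4=31 $5=15 $6=9
PC=6  bne  $5, $4, L9        | $0=0 $1=8 $2=6 $3=30 $4=31 $5=15 $6=9  [TAKEN]
PC=7  ori   $4, $5, 13       | $0=0 $1=8 $2=6 $3=30 $4=15 $5=15 $6=9
PC=9  ori   $6, $2, 6        | $0=0 $1=8 $2=6 $3=30 $4=15 $5=15 $6=6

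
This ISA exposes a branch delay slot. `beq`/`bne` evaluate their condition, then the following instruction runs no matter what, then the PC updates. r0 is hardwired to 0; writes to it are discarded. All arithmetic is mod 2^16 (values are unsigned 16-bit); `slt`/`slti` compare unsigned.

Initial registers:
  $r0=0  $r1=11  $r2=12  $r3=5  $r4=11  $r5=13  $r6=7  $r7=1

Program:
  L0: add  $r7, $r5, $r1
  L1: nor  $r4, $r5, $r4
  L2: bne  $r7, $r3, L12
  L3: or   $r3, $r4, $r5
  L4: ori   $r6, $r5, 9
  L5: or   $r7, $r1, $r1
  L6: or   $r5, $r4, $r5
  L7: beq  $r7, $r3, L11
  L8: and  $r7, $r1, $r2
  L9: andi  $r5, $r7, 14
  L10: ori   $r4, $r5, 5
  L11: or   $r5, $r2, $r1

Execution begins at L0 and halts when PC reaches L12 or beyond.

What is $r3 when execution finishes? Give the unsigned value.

#0 add  $r7, $r5, $r1 ; 0/11/12/5/11/13/7/24
#1 nor  $r4, $r5, $r4 ; 0/11/12/5/65520/13/7/24
#2 bne  $r7, $r3, L12 ; 0/11/12/5/65520/13/7/24 ; →target
#3 or   $r3, $r4, $r5 ; 0/11/12/65533/65520/13/7/24

65533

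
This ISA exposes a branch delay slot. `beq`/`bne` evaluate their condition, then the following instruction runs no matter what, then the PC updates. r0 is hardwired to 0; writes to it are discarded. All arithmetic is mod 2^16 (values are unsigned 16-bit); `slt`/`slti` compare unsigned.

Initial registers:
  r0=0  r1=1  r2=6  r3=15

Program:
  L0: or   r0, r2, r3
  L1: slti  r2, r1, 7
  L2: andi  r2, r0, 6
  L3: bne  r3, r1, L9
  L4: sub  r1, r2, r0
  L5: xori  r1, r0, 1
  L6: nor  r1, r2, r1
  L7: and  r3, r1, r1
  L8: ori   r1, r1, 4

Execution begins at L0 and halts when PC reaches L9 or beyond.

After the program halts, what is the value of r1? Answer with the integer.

[0] or   r0, r2, r3  →  {r0:0, r1:1, r2:6, r3:15}
[1] slti  r2, r1, 7  →  {r0:0, r1:1, r2:1, r3:15}
[2] andi  r2, r0, 6  →  {r0:0, r1:1, r2:0, r3:15}
[3] bne  r3, r1, L9  →  {r0:0, r1:1, r2:0, r3:15}  ⟨branch taken⟩
[4] sub  r1, r2, r0  →  {r0:0, r1:0, r2:0, r3:15}

0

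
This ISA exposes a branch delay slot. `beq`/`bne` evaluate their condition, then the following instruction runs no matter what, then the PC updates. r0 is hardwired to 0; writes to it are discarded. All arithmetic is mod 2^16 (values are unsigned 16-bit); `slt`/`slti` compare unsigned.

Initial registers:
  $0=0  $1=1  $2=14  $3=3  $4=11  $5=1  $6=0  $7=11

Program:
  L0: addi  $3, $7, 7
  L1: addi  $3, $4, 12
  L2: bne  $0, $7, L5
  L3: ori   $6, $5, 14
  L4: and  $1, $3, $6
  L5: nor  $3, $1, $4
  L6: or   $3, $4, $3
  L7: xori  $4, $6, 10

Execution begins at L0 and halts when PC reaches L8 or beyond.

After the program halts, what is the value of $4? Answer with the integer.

5

  step pc=0: addi  $3, $7, 7  regs=(0,1,14,18,11,1,0,11)
  step pc=1: addi  $3, $4, 12  regs=(0,1,14,23,11,1,0,11)
  step pc=2: bne  $0, $7, L5  cond=T  regs=(0,1,14,23,11,1,0,11)
  step pc=3: ori   $6, $5, 14  regs=(0,1,14,23,11,1,15,11)
  step pc=5: nor  $3, $1, $4  regs=(0,1,14,65524,11,1,15,11)
  step pc=6: or   $3, $4, $3  regs=(0,1,14,65535,11,1,15,11)
  step pc=7: xori  $4, $6, 10  regs=(0,1,14,65535,5,1,15,11)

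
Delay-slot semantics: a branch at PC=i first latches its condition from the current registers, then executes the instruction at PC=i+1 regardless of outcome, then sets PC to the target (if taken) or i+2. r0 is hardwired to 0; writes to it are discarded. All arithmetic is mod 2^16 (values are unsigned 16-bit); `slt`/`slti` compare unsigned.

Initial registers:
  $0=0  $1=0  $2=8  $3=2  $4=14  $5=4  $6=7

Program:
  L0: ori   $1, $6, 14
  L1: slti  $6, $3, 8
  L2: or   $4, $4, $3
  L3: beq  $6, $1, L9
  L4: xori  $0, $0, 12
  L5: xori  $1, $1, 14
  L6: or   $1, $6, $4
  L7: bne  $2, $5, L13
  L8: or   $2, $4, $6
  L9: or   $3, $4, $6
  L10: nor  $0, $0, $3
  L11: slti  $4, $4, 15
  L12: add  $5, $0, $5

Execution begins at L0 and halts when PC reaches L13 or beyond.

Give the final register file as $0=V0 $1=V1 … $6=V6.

$0=0 $1=15 $2=15 $3=2 $4=14 $5=4 $6=1

#0 ori   $1, $6, 14 ; 0/15/8/2/14/4/7
#1 slti  $6, $3, 8 ; 0/15/8/2/14/4/1
#2 or   $4, $4, $3 ; 0/15/8/2/14/4/1
#3 beq  $6, $1, L9 ; 0/15/8/2/14/4/1 ; →fallthru
#4 xori  $0, $0, 12 ; 0/15/8/2/14/4/1
#5 xori  $1, $1, 14 ; 0/1/8/2/14/4/1
#6 or   $1, $6, $4 ; 0/15/8/2/14/4/1
#7 bne  $2, $5, L13 ; 0/15/8/2/14/4/1 ; →target
#8 or   $2, $4, $6 ; 0/15/15/2/14/4/1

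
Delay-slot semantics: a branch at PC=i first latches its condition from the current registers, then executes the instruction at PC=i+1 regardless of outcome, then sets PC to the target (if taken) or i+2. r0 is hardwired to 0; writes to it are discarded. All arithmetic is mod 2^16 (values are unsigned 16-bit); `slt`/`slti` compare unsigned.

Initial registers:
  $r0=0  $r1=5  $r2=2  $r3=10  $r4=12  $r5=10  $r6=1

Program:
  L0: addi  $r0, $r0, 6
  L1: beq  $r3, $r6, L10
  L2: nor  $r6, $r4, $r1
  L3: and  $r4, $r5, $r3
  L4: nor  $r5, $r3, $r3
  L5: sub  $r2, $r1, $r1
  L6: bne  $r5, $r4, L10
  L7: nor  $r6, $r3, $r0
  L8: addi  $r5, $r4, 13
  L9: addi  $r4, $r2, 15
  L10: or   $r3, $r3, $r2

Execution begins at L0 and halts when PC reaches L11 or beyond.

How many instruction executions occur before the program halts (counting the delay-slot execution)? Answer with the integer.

PC=0  addi  $r0, $r0, 6      | $r0=0 $r1=5 $r2=2 $r3=10 $r4=12 $r5=10 $r6=1
PC=1  beq  $r3, $r6, L10     | $r0=0 $r1=5 $r2=2 $r3=10 $r4=12 $r5=10 $r6=1  [not taken]
PC=2  nor  $r6, $r4, $r1     | $r0=0 $r1=5 $r2=2 $r3=10 $r4=12 $r5=10 $r6=65522
PC=3  and  $r4, $r5, $r3     | $r0=0 $r1=5 $r2=2 $r3=10 $r4=10 $r5=10 $r6=65522
PC=4  nor  $r5, $r3, $r3     | $r0=0 $r1=5 $r2=2 $r3=10 $r4=10 $r5=65525 $r6=65522
PC=5  sub  $r2, $r1, $r1     | $r0=0 $r1=5 $r2=0 $r3=10 $r4=10 $r5=65525 $r6=65522
PC=6  bne  $r5, $r4, L10     | $r0=0 $r1=5 $r2=0 $r3=10 $r4=10 $r5=65525 $r6=65522  [TAKEN]
PC=7  nor  $r6, $r3, $r0     | $r0=0 $r1=5 $r2=0 $r3=10 $r4=10 $r5=65525 $r6=65525
PC=10 or   $r3, $r3, $r2     | $r0=0 $r1=5 $r2=0 $r3=10 $r4=10 $r5=65525 $r6=65525

9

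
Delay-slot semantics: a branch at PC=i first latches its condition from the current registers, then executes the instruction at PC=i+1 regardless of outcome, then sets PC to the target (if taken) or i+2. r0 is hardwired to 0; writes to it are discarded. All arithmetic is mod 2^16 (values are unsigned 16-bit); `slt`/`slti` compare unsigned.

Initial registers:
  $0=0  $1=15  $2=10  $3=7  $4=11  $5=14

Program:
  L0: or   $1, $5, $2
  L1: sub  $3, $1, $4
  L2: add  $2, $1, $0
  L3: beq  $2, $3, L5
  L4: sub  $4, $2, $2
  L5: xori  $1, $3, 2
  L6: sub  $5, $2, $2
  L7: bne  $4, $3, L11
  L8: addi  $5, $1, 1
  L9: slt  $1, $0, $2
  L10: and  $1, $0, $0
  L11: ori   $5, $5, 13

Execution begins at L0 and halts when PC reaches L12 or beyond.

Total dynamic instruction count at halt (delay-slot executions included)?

10

  step pc=0: or   $1, $5, $2  regs=(0,14,10,7,11,14)
  step pc=1: sub  $3, $1, $4  regs=(0,14,10,3,11,14)
  step pc=2: add  $2, $1, $0  regs=(0,14,14,3,11,14)
  step pc=3: beq  $2, $3, L5  cond=F  regs=(0,14,14,3,11,14)
  step pc=4: sub  $4, $2, $2  regs=(0,14,14,3,0,14)
  step pc=5: xori  $1, $3, 2  regs=(0,1,14,3,0,14)
  step pc=6: sub  $5, $2, $2  regs=(0,1,14,3,0,0)
  step pc=7: bne  $4, $3, L11  cond=T  regs=(0,1,14,3,0,0)
  step pc=8: addi  $5, $1, 1  regs=(0,1,14,3,0,2)
  step pc=11: ori   $5, $5, 13  regs=(0,1,14,3,0,15)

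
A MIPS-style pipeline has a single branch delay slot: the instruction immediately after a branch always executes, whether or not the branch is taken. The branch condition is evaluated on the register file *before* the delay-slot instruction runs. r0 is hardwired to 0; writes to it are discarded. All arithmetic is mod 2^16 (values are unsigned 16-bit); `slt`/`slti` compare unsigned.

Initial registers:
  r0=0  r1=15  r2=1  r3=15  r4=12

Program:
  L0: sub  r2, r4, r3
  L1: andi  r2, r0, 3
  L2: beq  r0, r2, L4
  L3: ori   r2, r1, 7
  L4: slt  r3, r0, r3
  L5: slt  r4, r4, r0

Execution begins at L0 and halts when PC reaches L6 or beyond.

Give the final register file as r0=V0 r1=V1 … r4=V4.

r0=0 r1=15 r2=15 r3=1 r4=0

[0] sub  r2, r4, r3  →  {r0:0, r1:15, r2:65533, r3:15, r4:12}
[1] andi  r2, r0, 3  →  {r0:0, r1:15, r2:0, r3:15, r4:12}
[2] beq  r0, r2, L4  →  {r0:0, r1:15, r2:0, r3:15, r4:12}  ⟨branch taken⟩
[3] ori   r2, r1, 7  →  {r0:0, r1:15, r2:15, r3:15, r4:12}
[4] slt  r3, r0, r3  →  {r0:0, r1:15, r2:15, r3:1, r4:12}
[5] slt  r4, r4, r0  →  {r0:0, r1:15, r2:15, r3:1, r4:0}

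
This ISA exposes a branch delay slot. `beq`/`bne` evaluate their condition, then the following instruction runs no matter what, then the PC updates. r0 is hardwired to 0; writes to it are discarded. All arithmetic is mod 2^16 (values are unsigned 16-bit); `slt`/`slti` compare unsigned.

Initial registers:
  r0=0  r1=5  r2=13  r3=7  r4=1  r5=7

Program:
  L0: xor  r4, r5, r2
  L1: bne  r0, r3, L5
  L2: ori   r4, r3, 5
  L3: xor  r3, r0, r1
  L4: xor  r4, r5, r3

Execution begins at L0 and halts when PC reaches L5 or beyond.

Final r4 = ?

#0 xor  r4, r5, r2 ; 0/5/13/7/10/7
#1 bne  r0, r3, L5 ; 0/5/13/7/10/7 ; →target
#2 ori   r4, r3, 5 ; 0/5/13/7/7/7

7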